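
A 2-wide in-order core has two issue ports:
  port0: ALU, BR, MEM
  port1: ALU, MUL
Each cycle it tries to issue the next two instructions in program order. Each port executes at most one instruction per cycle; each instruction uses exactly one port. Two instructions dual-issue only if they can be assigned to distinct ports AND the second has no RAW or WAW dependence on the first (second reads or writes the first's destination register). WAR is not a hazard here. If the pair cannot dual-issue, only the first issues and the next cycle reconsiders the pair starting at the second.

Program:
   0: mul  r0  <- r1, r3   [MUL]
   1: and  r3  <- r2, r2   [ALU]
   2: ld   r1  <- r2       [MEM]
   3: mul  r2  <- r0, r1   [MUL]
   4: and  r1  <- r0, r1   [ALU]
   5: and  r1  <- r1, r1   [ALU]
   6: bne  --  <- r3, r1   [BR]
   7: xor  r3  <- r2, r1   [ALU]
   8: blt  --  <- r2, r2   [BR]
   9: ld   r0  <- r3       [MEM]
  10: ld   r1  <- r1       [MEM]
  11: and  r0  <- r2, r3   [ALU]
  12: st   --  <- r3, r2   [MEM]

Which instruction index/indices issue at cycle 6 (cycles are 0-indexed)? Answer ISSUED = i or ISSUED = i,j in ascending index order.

t=0 i0/i1:mul.MUL/and.ALU ; dual
t=1 i2:ld.MEM ; RAW r1
t=2 i3/i4:mul.MUL/and.ALU ; dual
t=3 i5:and.ALU ; RAW r1
t=4 i6/i7:bne.BR/xor.ALU ; dual
t=5 i8:blt.BR ; no-port BR/MEM
t=6 i9:ld.MEM ; no-port MEM/MEM
t=7 i10/i11:ld.MEM/and.ALU ; dual
t=8 i12:st.MEM ; tail

ISSUED = 9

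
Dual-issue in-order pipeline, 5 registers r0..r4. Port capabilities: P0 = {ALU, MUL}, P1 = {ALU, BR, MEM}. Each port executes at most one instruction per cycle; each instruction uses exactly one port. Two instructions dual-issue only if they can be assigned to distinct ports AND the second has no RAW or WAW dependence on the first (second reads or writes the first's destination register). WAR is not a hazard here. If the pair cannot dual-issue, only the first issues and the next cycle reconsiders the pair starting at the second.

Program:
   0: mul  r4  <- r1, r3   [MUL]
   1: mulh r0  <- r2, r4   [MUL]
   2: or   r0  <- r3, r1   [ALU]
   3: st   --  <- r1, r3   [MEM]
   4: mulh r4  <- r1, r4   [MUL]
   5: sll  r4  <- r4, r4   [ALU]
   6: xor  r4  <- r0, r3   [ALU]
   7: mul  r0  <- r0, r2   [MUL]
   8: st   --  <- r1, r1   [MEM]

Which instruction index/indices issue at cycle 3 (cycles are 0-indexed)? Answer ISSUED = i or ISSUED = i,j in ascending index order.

ISSUED = 4

[0] i0  mul  -- no-port MUL/MUL
[1] i1  mulh  -- WAW r0
[2] i2/i3  or+st  -- dual
[3] i4  mulh  -- RAW+WAW r4
[4] i5  sll  -- WAW r4
[5] i6/i7  xor+mul  -- dual
[6] i8  st  -- tail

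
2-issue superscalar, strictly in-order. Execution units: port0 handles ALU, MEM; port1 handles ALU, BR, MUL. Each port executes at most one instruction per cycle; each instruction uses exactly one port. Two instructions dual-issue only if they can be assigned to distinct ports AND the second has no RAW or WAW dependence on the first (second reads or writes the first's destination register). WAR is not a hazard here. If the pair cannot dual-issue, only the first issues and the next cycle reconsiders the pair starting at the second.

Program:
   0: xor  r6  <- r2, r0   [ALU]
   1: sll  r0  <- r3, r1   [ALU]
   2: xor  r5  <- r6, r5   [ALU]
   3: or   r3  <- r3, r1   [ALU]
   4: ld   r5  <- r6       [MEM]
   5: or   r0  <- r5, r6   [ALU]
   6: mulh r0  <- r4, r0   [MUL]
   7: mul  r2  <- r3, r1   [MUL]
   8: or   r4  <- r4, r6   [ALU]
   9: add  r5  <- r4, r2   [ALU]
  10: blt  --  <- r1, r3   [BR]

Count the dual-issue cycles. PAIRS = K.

t=0 i0/i1:xor.ALU+sll.ALU ; pair
t=1 i2/i3:xor.ALU+or.ALU ; pair
t=2 i4:ld.MEM ; RAW r5
t=3 i5:or.ALU ; RAW+WAW r0
t=4 i6:mulh.MUL ; no-port MUL/MUL
t=5 i7/i8:mul.MUL+or.ALU ; pair
t=6 i9/i10:add.ALU+blt.BR ; pair

PAIRS = 4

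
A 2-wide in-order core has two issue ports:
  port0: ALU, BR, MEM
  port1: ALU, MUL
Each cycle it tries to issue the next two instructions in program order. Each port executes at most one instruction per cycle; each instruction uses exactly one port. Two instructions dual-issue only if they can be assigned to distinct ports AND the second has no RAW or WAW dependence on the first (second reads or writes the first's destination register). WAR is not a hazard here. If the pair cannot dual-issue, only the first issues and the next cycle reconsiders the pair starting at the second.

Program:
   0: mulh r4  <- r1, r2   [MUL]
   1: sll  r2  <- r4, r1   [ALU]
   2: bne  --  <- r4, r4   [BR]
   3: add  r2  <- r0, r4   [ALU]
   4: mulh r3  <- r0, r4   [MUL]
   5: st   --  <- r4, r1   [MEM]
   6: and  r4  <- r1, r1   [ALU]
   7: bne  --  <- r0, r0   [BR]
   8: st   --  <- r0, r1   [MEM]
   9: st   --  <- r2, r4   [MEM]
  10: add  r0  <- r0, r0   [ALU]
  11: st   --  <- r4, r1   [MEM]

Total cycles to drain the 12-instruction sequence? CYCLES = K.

CYCLES = 8

c0: i0 mulh  RAW r4
c1: i1/i2 sll+bne  dual
c2: i3/i4 add+mulh  dual
c3: i5/i6 st+and  dual
c4: i7 bne  no-port BR/MEM
c5: i8 st  no-port MEM/MEM
c6: i9/i10 st+add  dual
c7: i11 st  tail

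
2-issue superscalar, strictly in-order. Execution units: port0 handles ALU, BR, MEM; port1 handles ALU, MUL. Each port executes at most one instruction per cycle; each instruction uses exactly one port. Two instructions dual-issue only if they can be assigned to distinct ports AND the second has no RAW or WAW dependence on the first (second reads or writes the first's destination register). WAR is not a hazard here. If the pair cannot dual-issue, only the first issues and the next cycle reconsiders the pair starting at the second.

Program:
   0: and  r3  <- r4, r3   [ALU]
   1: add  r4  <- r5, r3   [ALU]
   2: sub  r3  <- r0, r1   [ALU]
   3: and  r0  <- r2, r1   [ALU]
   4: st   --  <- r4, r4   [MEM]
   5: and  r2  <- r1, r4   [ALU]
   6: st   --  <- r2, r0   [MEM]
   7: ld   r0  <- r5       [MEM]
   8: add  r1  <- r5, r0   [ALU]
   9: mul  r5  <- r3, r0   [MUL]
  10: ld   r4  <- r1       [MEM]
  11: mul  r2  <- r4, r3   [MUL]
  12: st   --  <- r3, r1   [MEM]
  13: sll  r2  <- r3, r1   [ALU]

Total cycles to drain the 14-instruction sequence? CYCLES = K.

#0 head=0: and i0 RAW r3
#1 head=1: add/sub i1+i2 dual
#2 head=3: and/st i3+i4 dual
#3 head=5: and i5 RAW r2
#4 head=6: st i6 no-port MEM/MEM
#5 head=7: ld i7 RAW r0
#6 head=8: add/mul i8+i9 dual
#7 head=10: ld i10 RAW r4
#8 head=11: mul/st i11+i12 dual
#9 head=13: sll i13 tail

CYCLES = 10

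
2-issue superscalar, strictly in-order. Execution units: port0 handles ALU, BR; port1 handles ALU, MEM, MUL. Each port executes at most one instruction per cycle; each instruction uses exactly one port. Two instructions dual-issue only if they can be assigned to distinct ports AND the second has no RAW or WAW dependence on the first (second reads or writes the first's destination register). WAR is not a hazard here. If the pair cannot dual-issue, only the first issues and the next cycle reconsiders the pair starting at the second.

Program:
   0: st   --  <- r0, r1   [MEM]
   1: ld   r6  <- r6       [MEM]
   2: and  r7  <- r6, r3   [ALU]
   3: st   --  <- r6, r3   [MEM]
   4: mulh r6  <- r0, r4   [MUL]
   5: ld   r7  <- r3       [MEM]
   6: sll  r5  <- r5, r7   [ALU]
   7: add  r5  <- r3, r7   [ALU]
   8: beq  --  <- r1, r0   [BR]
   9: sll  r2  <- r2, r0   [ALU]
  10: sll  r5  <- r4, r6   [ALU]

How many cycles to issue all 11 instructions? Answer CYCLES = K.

#0 head=0: st i0 no-port MEM/MEM
#1 head=1: ld i1 RAW r6
#2 head=2: and;st i2/i3 pair
#3 head=4: mulh i4 no-port MUL/MEM
#4 head=5: ld i5 RAW r7
#5 head=6: sll i6 WAW r5
#6 head=7: add;beq i7/i8 pair
#7 head=9: sll;sll i9/i10 pair

CYCLES = 8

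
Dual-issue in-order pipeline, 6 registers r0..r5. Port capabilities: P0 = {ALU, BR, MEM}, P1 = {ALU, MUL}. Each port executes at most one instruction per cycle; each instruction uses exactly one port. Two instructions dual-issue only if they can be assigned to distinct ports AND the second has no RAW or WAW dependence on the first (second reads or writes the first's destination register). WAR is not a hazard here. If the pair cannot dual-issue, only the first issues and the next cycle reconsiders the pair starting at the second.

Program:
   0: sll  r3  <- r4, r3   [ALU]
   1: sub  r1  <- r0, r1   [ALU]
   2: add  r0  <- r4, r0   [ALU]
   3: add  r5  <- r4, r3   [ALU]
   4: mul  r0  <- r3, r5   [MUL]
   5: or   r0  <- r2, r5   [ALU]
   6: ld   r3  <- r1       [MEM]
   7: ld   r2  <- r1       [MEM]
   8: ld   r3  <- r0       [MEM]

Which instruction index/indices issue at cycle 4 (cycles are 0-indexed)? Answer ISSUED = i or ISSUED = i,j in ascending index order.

t=0 i0&i1:sll.ALU;sub.ALU ; dual
t=1 i2&i3:add.ALU;add.ALU ; dual
t=2 i4:mul.MUL ; WAW r0
t=3 i5&i6:or.ALU;ld.MEM ; dual
t=4 i7:ld.MEM ; no-port MEM/MEM
t=5 i8:ld.MEM ; tail

ISSUED = 7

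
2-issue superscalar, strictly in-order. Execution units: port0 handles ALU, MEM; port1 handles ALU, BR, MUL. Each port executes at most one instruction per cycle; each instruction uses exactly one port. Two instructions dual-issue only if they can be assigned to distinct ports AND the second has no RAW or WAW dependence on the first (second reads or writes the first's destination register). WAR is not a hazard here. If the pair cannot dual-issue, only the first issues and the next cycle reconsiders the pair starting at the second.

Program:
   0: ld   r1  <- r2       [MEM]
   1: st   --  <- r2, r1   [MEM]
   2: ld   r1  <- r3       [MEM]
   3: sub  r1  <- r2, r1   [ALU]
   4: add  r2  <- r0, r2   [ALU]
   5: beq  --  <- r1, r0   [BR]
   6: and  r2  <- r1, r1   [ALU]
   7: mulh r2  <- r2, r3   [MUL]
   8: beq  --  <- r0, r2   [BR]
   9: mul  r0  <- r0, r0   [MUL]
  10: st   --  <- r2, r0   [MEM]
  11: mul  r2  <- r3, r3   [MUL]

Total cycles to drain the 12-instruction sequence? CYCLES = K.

c0: i0 ld  no-port MEM/MEM
c1: i1 st  no-port MEM/MEM
c2: i2 ld  RAW+WAW r1
c3: i3,i4 sub/add  2-wide
c4: i5,i6 beq/and  2-wide
c5: i7 mulh  no-port MUL/BR
c6: i8 beq  no-port BR/MUL
c7: i9 mul  RAW r0
c8: i10,i11 st/mul  2-wide

CYCLES = 9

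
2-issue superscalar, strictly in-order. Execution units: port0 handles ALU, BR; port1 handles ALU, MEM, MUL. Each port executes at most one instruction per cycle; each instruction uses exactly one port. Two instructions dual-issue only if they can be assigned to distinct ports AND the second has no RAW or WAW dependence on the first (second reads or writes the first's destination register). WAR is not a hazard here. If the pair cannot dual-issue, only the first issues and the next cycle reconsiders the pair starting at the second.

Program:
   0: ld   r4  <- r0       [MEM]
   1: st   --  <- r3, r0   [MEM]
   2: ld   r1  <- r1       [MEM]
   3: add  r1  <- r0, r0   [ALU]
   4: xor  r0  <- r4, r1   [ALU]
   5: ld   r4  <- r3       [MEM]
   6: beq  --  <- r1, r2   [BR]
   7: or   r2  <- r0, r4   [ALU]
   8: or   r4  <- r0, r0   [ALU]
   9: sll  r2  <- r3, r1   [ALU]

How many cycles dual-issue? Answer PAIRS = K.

0. ld @i0  | no-port MEM/MEM
1. st @i1  | no-port MEM/MEM
2. ld @i2  | WAW r1
3. add @i3  | RAW r1
4. xor;ld @i4/i5  | 2-wide
5. beq;or @i6/i7  | 2-wide
6. or;sll @i8/i9  | 2-wide

PAIRS = 3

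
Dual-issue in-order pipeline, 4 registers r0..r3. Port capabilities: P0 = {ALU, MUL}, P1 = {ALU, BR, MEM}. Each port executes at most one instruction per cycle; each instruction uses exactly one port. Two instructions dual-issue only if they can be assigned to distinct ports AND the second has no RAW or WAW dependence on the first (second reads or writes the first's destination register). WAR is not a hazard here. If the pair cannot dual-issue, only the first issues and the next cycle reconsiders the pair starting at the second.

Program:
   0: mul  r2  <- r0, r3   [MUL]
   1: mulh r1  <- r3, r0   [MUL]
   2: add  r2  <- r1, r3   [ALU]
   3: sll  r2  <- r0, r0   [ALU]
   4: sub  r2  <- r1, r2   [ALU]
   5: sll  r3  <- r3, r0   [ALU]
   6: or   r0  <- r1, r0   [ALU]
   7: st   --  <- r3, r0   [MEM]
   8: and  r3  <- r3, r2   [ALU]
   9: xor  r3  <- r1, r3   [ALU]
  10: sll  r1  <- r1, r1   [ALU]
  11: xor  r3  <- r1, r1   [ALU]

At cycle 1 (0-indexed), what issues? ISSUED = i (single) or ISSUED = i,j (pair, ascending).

ISSUED = 1

[0] i0  mul  -- no-port MUL/MUL
[1] i1  mulh  -- RAW r1
[2] i2  add  -- WAW r2
[3] i3  sll  -- RAW+WAW r2
[4] i4+i5  sub sll  -- pair
[5] i6  or  -- RAW r0
[6] i7+i8  st and  -- pair
[7] i9+i10  xor sll  -- pair
[8] i11  xor  -- tail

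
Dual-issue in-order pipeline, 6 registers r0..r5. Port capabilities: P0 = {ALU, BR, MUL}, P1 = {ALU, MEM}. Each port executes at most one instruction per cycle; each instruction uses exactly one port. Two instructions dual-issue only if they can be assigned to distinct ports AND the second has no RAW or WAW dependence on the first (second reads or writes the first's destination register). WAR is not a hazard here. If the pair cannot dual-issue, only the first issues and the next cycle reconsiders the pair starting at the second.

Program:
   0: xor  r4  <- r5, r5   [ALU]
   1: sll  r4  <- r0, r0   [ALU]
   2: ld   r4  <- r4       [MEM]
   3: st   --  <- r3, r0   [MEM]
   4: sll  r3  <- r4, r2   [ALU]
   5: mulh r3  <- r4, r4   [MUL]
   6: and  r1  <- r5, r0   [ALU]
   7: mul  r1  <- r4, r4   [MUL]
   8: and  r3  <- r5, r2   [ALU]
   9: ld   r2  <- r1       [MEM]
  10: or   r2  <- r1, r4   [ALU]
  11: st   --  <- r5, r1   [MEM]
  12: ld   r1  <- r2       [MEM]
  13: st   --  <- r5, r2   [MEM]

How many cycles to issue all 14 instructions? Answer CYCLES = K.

#0 head=0: xor i0 WAW r4
#1 head=1: sll i1 RAW+WAW r4
#2 head=2: ld i2 no-port MEM/MEM
#3 head=3: st;sll i3&i4 pair
#4 head=5: mulh;and i5&i6 pair
#5 head=7: mul;and i7&i8 pair
#6 head=9: ld i9 WAW r2
#7 head=10: or;st i10&i11 pair
#8 head=12: ld i12 no-port MEM/MEM
#9 head=13: st i13 tail

CYCLES = 10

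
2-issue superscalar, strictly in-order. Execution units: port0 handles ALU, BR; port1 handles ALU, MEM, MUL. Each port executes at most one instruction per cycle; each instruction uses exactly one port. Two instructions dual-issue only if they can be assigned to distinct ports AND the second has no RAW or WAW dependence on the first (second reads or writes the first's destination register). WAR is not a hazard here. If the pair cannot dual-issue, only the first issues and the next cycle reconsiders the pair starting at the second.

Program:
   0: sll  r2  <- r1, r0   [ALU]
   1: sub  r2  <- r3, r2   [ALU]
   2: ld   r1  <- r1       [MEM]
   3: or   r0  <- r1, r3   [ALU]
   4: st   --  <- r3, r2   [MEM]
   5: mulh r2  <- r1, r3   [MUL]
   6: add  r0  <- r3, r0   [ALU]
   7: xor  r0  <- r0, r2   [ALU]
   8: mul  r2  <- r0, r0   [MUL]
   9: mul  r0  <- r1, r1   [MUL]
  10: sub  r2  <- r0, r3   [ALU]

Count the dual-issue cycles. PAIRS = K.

[0] i0  sll  -- RAW+WAW r2
[1] i1&i2  sub+ld  -- dual
[2] i3&i4  or+st  -- dual
[3] i5&i6  mulh+add  -- dual
[4] i7  xor  -- RAW r0
[5] i8  mul  -- no-port MUL/MUL
[6] i9  mul  -- RAW r0
[7] i10  sub  -- tail

PAIRS = 3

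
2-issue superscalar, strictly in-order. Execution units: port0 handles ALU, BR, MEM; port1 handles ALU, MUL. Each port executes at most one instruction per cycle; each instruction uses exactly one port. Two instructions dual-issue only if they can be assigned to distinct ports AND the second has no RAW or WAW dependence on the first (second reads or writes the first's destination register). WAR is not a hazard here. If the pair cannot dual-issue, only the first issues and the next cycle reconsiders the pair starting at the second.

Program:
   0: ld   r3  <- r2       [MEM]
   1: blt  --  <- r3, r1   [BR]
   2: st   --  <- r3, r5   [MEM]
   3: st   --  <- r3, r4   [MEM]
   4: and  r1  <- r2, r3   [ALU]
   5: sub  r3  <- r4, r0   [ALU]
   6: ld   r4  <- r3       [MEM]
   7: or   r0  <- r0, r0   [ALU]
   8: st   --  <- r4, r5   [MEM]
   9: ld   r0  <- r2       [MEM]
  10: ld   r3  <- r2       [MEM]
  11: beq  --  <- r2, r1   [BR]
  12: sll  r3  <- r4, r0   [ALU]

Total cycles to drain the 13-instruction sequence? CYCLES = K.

CYCLES = 10

0. ld.MEM @i0  | no-port MEM/BR
1. blt.BR @i1  | no-port BR/MEM
2. st.MEM @i2  | no-port MEM/MEM
3. st.MEM+and.ALU @i3/i4  | 2-wide
4. sub.ALU @i5  | RAW r3
5. ld.MEM+or.ALU @i6/i7  | 2-wide
6. st.MEM @i8  | no-port MEM/MEM
7. ld.MEM @i9  | no-port MEM/MEM
8. ld.MEM @i10  | no-port MEM/BR
9. beq.BR+sll.ALU @i11/i12  | 2-wide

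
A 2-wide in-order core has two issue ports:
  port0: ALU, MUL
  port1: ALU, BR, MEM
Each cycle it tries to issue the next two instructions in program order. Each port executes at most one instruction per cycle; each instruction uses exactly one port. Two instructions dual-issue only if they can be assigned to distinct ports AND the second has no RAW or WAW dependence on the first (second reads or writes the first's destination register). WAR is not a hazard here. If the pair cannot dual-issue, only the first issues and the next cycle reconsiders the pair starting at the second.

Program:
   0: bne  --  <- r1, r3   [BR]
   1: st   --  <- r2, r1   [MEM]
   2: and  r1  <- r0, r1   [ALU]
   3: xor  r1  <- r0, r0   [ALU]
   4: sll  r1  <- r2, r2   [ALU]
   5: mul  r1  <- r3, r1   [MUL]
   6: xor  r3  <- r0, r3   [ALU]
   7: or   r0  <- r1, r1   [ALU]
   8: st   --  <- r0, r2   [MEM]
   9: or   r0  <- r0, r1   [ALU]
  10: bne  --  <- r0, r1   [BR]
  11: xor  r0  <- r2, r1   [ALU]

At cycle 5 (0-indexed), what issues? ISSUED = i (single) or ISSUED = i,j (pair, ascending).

ISSUED = 7

c0: i0 bne.BR  no-port BR/MEM
c1: i1/i2 st.MEM/and.ALU  2-wide
c2: i3 xor.ALU  WAW r1
c3: i4 sll.ALU  RAW+WAW r1
c4: i5/i6 mul.MUL/xor.ALU  2-wide
c5: i7 or.ALU  RAW r0
c6: i8/i9 st.MEM/or.ALU  2-wide
c7: i10/i11 bne.BR/xor.ALU  2-wide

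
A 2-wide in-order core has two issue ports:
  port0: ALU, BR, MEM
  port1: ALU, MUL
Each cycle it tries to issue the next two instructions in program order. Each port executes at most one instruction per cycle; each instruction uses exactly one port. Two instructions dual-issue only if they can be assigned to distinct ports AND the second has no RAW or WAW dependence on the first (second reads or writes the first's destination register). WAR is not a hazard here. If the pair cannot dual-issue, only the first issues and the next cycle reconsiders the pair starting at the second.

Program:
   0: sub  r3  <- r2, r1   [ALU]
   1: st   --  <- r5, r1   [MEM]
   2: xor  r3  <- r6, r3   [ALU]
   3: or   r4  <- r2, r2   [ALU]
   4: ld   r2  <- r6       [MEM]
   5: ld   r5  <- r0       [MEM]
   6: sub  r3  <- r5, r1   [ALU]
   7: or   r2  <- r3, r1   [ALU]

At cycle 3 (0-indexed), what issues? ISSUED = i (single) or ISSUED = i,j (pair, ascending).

ISSUED = 5

t=0 i0+i1:sub.ALU st.MEM ; pair
t=1 i2+i3:xor.ALU or.ALU ; pair
t=2 i4:ld.MEM ; no-port MEM/MEM
t=3 i5:ld.MEM ; RAW r5
t=4 i6:sub.ALU ; RAW r3
t=5 i7:or.ALU ; tail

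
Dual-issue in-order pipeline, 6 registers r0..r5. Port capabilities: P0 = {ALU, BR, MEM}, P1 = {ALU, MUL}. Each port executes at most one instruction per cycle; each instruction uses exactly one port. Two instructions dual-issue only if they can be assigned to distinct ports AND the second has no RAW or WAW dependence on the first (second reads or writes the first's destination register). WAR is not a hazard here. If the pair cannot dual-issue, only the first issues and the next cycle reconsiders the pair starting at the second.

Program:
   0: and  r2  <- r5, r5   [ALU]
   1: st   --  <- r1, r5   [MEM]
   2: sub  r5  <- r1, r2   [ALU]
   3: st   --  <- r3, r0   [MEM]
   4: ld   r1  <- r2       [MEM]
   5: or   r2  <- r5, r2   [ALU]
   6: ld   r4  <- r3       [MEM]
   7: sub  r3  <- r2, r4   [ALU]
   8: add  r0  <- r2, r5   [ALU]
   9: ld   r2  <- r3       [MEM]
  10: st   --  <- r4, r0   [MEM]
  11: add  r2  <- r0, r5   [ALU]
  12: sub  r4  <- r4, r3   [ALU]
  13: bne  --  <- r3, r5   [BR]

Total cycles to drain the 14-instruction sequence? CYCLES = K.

CYCLES = 8

c0: i0,i1 and+st  pair
c1: i2,i3 sub+st  pair
c2: i4,i5 ld+or  pair
c3: i6 ld  RAW r4
c4: i7,i8 sub+add  pair
c5: i9 ld  no-port MEM/MEM
c6: i10,i11 st+add  pair
c7: i12,i13 sub+bne  pair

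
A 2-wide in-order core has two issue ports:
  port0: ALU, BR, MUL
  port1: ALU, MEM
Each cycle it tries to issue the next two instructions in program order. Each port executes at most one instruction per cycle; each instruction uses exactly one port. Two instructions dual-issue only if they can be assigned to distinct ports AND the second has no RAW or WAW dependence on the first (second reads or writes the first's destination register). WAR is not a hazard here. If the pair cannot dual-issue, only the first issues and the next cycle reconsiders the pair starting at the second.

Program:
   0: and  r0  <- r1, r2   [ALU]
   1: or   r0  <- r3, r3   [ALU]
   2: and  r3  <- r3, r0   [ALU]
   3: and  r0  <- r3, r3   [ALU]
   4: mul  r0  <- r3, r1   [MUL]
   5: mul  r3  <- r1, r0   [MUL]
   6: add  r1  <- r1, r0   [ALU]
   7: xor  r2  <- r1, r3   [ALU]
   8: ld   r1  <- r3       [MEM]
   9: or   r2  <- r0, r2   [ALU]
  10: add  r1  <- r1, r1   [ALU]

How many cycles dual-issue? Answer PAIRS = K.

[0] i0  and  -- WAW r0
[1] i1  or  -- RAW r0
[2] i2  and  -- RAW r3
[3] i3  and  -- WAW r0
[4] i4  mul  -- no-port MUL/MUL
[5] i5&i6  mul+add  -- pair
[6] i7&i8  xor+ld  -- pair
[7] i9&i10  or+add  -- pair

PAIRS = 3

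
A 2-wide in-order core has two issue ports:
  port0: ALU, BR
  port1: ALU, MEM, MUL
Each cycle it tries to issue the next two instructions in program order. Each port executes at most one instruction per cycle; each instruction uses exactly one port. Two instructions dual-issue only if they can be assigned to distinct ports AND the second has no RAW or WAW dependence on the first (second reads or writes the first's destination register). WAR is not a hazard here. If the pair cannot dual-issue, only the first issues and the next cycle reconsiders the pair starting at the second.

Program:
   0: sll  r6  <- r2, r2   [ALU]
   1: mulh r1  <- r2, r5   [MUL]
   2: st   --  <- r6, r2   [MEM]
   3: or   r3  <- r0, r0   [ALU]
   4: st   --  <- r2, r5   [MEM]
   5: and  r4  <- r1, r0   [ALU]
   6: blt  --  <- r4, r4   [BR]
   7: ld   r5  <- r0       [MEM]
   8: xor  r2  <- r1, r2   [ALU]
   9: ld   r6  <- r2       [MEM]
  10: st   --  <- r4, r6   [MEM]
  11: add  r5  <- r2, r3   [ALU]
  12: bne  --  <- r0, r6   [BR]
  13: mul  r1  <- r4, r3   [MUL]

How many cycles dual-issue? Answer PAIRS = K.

#0 head=0: sll+mulh i0,i1 2-wide
#1 head=2: st+or i2,i3 2-wide
#2 head=4: st+and i4,i5 2-wide
#3 head=6: blt+ld i6,i7 2-wide
#4 head=8: xor i8 RAW r2
#5 head=9: ld i9 no-port MEM/MEM
#6 head=10: st+add i10,i11 2-wide
#7 head=12: bne+mul i12,i13 2-wide

PAIRS = 6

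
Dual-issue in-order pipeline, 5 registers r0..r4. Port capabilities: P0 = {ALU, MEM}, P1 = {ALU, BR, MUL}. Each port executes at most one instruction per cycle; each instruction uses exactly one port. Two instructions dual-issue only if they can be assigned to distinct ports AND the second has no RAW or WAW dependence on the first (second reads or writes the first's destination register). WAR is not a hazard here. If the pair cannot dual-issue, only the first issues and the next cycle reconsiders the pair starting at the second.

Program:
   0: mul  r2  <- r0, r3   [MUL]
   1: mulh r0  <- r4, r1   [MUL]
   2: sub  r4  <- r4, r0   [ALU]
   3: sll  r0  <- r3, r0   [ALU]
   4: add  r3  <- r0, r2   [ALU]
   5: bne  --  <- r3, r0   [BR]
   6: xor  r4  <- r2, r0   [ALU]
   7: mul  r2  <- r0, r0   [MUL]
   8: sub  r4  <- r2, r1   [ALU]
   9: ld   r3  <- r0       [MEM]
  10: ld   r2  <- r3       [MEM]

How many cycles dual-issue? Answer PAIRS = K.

0. mul @i0  | no-port MUL/MUL
1. mulh @i1  | RAW r0
2. sub+sll @i2+i3  | dual
3. add @i4  | RAW r3
4. bne+xor @i5+i6  | dual
5. mul @i7  | RAW r2
6. sub+ld @i8+i9  | dual
7. ld @i10  | tail

PAIRS = 3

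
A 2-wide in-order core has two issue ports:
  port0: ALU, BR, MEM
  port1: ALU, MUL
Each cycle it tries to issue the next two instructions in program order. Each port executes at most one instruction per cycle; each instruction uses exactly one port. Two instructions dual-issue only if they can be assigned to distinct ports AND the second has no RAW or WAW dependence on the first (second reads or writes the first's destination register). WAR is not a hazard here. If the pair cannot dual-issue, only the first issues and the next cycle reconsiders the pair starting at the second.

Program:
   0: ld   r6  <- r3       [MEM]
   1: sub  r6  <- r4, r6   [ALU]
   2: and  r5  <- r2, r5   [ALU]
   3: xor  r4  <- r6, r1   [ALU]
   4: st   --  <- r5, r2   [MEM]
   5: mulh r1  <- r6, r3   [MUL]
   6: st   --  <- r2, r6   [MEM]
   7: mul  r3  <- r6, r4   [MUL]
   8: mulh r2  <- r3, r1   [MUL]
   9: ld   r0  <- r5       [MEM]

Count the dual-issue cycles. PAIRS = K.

[0] i0  ld.MEM  -- RAW+WAW r6
[1] i1&i2  sub.ALU;and.ALU  -- dual
[2] i3&i4  xor.ALU;st.MEM  -- dual
[3] i5&i6  mulh.MUL;st.MEM  -- dual
[4] i7  mul.MUL  -- no-port MUL/MUL
[5] i8&i9  mulh.MUL;ld.MEM  -- dual

PAIRS = 4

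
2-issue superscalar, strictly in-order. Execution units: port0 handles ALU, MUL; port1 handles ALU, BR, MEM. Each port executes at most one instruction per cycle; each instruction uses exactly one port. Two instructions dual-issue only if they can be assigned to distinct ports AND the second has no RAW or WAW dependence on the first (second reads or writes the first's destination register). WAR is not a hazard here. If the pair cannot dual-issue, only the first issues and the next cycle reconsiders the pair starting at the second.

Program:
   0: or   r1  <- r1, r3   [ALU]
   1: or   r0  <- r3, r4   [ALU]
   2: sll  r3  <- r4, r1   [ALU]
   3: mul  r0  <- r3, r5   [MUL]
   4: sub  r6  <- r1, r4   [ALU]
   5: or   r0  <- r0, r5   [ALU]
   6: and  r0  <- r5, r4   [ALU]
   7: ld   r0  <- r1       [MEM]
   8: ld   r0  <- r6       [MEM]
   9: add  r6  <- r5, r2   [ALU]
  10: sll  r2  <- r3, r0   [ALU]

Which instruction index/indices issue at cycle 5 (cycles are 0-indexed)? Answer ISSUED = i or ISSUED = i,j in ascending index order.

c0: i0&i1 or+or  dual
c1: i2 sll  RAW r3
c2: i3&i4 mul+sub  dual
c3: i5 or  WAW r0
c4: i6 and  WAW r0
c5: i7 ld  no-port MEM/MEM
c6: i8&i9 ld+add  dual
c7: i10 sll  tail

ISSUED = 7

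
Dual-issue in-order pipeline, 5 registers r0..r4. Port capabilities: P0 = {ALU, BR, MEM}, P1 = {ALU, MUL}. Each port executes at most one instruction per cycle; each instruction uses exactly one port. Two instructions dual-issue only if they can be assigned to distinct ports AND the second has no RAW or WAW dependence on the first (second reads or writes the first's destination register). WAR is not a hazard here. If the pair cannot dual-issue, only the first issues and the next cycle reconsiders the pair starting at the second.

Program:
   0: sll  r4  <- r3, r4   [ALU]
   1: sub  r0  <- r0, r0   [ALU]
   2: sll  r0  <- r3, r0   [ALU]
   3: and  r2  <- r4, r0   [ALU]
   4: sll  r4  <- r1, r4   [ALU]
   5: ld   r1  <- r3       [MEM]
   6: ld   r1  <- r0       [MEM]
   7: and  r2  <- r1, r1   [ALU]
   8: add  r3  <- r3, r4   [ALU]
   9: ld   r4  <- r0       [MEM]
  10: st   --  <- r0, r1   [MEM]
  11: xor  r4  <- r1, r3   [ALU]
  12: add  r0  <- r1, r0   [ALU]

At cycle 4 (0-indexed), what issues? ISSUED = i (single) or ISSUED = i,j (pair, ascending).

  cy0 -> i0/i1 (sll.ALU sub.ALU) pair
  cy1 -> i2 (sll.ALU) RAW r0
  cy2 -> i3/i4 (and.ALU sll.ALU) pair
  cy3 -> i5 (ld.MEM) no-port MEM/MEM
  cy4 -> i6 (ld.MEM) RAW r1
  cy5 -> i7/i8 (and.ALU add.ALU) pair
  cy6 -> i9 (ld.MEM) no-port MEM/MEM
  cy7 -> i10/i11 (st.MEM xor.ALU) pair
  cy8 -> i12 (add.ALU) tail

ISSUED = 6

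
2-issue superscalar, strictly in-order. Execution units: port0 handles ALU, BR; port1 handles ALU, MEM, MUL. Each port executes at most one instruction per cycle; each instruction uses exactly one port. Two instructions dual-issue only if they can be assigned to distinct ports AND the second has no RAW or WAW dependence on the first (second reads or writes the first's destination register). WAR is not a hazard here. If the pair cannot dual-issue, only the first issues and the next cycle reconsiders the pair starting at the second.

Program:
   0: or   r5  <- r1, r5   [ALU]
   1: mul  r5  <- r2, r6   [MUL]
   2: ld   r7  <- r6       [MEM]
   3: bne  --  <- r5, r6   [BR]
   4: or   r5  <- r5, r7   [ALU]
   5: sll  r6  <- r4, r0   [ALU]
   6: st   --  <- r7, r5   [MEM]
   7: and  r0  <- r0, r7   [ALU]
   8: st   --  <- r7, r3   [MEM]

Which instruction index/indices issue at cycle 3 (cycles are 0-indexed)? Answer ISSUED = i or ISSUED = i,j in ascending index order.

ISSUED = 4,5

[0] i0  or.ALU  -- WAW r5
[1] i1  mul.MUL  -- no-port MUL/MEM
[2] i2&i3  ld.MEM+bne.BR  -- dual
[3] i4&i5  or.ALU+sll.ALU  -- dual
[4] i6&i7  st.MEM+and.ALU  -- dual
[5] i8  st.MEM  -- tail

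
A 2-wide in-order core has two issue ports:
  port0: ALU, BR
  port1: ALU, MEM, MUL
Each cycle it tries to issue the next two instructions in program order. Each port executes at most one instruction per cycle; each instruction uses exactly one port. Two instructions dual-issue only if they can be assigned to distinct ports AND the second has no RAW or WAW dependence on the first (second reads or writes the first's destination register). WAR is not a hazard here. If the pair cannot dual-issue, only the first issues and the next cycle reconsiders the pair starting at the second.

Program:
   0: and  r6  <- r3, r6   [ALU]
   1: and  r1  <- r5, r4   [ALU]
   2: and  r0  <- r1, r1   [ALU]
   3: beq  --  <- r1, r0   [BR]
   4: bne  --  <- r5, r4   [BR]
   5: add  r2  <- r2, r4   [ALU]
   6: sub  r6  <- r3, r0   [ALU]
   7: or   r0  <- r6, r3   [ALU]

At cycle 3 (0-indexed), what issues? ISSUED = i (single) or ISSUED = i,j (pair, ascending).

ISSUED = 4,5

  cy0 -> i0,i1 (and and) 2-wide
  cy1 -> i2 (and) RAW r0
  cy2 -> i3 (beq) no-port BR/BR
  cy3 -> i4,i5 (bne add) 2-wide
  cy4 -> i6 (sub) RAW r6
  cy5 -> i7 (or) tail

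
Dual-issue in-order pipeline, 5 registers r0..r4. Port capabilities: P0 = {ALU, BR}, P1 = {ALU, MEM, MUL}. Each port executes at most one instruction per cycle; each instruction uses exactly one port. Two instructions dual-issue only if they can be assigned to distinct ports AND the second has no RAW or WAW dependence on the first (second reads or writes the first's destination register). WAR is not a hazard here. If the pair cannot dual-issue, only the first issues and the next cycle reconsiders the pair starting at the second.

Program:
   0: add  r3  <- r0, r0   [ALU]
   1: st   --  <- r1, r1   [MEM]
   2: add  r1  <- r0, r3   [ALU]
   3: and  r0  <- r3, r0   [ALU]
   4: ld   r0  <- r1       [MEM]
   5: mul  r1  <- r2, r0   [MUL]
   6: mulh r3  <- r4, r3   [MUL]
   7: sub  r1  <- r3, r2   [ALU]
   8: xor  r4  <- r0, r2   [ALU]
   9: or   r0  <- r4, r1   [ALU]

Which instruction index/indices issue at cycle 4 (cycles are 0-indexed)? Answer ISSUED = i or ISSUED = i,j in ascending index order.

ISSUED = 6

[0] i0/i1  add.ALU;st.MEM  -- dual
[1] i2/i3  add.ALU;and.ALU  -- dual
[2] i4  ld.MEM  -- no-port MEM/MUL
[3] i5  mul.MUL  -- no-port MUL/MUL
[4] i6  mulh.MUL  -- RAW r3
[5] i7/i8  sub.ALU;xor.ALU  -- dual
[6] i9  or.ALU  -- tail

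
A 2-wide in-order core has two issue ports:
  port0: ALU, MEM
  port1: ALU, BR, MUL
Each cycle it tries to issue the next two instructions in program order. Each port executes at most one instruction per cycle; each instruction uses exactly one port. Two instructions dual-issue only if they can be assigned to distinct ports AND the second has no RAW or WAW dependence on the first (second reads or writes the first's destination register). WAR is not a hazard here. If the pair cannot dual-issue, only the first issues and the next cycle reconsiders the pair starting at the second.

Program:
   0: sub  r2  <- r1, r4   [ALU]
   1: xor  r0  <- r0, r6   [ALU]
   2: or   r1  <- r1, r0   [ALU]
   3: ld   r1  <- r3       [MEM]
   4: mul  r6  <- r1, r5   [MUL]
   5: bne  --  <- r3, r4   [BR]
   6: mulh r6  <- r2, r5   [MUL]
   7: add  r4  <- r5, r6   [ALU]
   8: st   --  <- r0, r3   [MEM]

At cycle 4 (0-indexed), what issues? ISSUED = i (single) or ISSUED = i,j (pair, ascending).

0. sub.ALU/xor.ALU @i0/i1  | pair
1. or.ALU @i2  | WAW r1
2. ld.MEM @i3  | RAW r1
3. mul.MUL @i4  | no-port MUL/BR
4. bne.BR @i5  | no-port BR/MUL
5. mulh.MUL @i6  | RAW r6
6. add.ALU/st.MEM @i7/i8  | pair

ISSUED = 5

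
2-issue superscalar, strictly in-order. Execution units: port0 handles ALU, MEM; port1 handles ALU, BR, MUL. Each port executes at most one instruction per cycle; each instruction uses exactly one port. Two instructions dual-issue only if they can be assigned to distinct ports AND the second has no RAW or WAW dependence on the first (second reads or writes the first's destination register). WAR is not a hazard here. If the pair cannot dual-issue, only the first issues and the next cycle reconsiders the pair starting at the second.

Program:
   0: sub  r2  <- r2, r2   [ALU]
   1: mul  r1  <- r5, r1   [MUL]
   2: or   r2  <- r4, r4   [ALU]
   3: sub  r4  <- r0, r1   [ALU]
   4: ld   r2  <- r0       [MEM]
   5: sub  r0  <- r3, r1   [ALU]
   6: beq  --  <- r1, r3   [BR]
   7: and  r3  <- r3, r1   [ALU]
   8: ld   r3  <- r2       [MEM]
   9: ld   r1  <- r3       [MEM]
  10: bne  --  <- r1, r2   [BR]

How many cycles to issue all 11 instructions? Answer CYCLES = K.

CYCLES = 7

0. sub.ALU mul.MUL @i0+i1  | dual
1. or.ALU sub.ALU @i2+i3  | dual
2. ld.MEM sub.ALU @i4+i5  | dual
3. beq.BR and.ALU @i6+i7  | dual
4. ld.MEM @i8  | no-port MEM/MEM
5. ld.MEM @i9  | RAW r1
6. bne.BR @i10  | tail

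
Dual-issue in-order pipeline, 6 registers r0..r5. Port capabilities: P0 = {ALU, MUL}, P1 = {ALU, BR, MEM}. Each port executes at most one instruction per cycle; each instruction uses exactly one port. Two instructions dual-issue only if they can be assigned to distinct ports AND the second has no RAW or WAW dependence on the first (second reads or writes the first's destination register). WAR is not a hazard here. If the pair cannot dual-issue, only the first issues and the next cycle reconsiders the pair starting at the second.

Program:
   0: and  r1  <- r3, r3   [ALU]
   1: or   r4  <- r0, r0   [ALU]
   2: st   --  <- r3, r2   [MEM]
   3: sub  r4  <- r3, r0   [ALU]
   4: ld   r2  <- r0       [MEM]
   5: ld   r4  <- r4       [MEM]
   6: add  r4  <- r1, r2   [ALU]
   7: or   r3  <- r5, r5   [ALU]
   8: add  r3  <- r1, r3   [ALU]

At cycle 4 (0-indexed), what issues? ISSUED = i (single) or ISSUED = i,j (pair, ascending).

ISSUED = 6,7

t=0 i0&i1:and+or ; dual
t=1 i2&i3:st+sub ; dual
t=2 i4:ld ; no-port MEM/MEM
t=3 i5:ld ; WAW r4
t=4 i6&i7:add+or ; dual
t=5 i8:add ; tail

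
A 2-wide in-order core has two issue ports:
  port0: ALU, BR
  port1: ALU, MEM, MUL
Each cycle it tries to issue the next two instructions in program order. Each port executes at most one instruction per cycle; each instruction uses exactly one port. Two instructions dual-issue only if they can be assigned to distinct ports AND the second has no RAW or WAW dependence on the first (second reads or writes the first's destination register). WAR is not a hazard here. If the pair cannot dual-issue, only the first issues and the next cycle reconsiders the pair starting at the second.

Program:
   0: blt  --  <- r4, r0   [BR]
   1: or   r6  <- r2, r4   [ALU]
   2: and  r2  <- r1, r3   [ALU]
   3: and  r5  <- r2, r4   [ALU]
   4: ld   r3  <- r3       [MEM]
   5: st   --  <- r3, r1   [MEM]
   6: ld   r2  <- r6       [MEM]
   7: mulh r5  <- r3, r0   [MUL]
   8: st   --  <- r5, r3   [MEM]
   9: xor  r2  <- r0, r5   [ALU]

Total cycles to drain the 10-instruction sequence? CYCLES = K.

c0: i0+i1 blt or  pair
c1: i2 and  RAW r2
c2: i3+i4 and ld  pair
c3: i5 st  no-port MEM/MEM
c4: i6 ld  no-port MEM/MUL
c5: i7 mulh  no-port MUL/MEM
c6: i8+i9 st xor  pair

CYCLES = 7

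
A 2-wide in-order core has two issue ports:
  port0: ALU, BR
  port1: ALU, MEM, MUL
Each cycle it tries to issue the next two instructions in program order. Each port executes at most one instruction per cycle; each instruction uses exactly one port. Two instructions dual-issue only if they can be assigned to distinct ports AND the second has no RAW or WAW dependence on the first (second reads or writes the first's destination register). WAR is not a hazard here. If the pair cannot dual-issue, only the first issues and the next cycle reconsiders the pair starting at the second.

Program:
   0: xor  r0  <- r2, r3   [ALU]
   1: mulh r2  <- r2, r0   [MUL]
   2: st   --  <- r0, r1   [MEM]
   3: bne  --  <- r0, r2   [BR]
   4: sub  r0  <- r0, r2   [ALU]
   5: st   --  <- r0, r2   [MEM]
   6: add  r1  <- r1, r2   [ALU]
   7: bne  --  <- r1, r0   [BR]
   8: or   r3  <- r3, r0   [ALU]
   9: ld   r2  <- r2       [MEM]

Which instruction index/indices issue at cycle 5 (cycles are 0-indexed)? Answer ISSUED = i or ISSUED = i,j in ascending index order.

t=0 i0:xor ; RAW r0
t=1 i1:mulh ; no-port MUL/MEM
t=2 i2,i3:st+bne ; dual
t=3 i4:sub ; RAW r0
t=4 i5,i6:st+add ; dual
t=5 i7,i8:bne+or ; dual
t=6 i9:ld ; tail

ISSUED = 7,8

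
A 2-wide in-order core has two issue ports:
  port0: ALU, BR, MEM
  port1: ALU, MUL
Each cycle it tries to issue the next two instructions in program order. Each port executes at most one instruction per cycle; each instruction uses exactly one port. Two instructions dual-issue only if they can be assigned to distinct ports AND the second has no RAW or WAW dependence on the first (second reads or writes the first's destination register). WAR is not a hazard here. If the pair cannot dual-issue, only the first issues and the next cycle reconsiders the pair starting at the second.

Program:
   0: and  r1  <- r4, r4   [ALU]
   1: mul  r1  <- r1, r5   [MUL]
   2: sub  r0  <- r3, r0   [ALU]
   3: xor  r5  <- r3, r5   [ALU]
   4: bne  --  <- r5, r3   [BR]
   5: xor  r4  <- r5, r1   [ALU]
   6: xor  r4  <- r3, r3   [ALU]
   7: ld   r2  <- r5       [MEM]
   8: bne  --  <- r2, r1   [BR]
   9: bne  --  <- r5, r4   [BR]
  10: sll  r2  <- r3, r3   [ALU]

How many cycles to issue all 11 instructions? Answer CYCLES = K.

CYCLES = 7

  cy0 -> i0 (and.ALU) RAW+WAW r1
  cy1 -> i1&i2 (mul.MUL sub.ALU) dual
  cy2 -> i3 (xor.ALU) RAW r5
  cy3 -> i4&i5 (bne.BR xor.ALU) dual
  cy4 -> i6&i7 (xor.ALU ld.MEM) dual
  cy5 -> i8 (bne.BR) no-port BR/BR
  cy6 -> i9&i10 (bne.BR sll.ALU) dual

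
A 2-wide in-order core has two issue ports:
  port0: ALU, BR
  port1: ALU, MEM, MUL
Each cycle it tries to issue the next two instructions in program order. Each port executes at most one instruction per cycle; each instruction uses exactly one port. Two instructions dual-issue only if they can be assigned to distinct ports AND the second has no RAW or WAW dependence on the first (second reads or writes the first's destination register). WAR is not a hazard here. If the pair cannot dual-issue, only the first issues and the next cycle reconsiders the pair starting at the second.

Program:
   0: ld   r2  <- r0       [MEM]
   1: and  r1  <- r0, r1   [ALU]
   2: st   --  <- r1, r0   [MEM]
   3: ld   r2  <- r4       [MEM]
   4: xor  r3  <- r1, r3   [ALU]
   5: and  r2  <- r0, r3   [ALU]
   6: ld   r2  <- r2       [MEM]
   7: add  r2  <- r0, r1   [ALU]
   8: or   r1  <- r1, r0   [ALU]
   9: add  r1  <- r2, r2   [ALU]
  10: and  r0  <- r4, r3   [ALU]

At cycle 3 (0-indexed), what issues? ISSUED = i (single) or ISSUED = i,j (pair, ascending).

#0 head=0: ld.MEM;and.ALU i0+i1 2-wide
#1 head=2: st.MEM i2 no-port MEM/MEM
#2 head=3: ld.MEM;xor.ALU i3+i4 2-wide
#3 head=5: and.ALU i5 RAW+WAW r2
#4 head=6: ld.MEM i6 WAW r2
#5 head=7: add.ALU;or.ALU i7+i8 2-wide
#6 head=9: add.ALU;and.ALU i9+i10 2-wide

ISSUED = 5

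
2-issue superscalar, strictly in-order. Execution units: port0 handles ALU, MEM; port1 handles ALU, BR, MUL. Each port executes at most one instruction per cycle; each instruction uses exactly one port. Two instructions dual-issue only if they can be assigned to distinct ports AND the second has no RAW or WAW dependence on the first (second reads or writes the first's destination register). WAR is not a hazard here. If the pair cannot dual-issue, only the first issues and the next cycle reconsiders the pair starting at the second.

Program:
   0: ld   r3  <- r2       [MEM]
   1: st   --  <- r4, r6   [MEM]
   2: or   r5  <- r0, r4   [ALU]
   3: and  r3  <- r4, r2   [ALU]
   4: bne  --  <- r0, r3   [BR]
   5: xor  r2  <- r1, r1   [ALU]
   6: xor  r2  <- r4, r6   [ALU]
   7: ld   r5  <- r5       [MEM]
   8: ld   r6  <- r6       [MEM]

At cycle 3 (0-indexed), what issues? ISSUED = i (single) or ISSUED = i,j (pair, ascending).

[0] i0  ld  -- no-port MEM/MEM
[1] i1+i2  st+or  -- dual
[2] i3  and  -- RAW r3
[3] i4+i5  bne+xor  -- dual
[4] i6+i7  xor+ld  -- dual
[5] i8  ld  -- tail

ISSUED = 4,5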